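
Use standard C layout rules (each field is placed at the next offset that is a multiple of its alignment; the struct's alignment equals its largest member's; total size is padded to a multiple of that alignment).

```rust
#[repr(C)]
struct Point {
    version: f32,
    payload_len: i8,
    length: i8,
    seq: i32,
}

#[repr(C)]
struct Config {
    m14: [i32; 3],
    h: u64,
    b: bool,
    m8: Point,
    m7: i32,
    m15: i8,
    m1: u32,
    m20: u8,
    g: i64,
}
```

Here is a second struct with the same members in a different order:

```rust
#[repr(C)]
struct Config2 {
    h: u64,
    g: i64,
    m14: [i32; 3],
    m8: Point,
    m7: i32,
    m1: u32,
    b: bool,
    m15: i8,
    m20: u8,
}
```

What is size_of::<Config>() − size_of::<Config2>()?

Point: 0..4  version  (4B, 4-aligned); 4..5  payload_len  (1B, 1-aligned); 5..6  length  (1B, 1-aligned); 6..8  -- padding (2B); 8..12  seq  (4B, 4-aligned); sizeof = 12, alignof = 4
0..12  m14  (12B, 4-aligned)
12..16  -- padding (4B)
16..24  h  (8B, 8-aligned)
24..25  b  (1B, 1-aligned)
25..28  -- padding (3B)
28..40  m8  (12B, 4-aligned)
40..44  m7  (4B, 4-aligned)
44..45  m15  (1B, 1-aligned)
45..48  -- padding (3B)
48..52  m1  (4B, 4-aligned)
52..53  m20  (1B, 1-aligned)
53..56  -- padding (3B)
56..64  g  (8B, 8-aligned)
sizeof = 64, alignof = 8
— Config2 —
0..8  h  (8B, 8-aligned)
8..16  g  (8B, 8-aligned)
16..28  m14  (12B, 4-aligned)
28..40  m8  (12B, 4-aligned)
40..44  m7  (4B, 4-aligned)
44..48  m1  (4B, 4-aligned)
48..49  b  (1B, 1-aligned)
49..50  m15  (1B, 1-aligned)
50..51  m20  (1B, 1-aligned)
51..56  -- tail padding (5B)
sizeof = 56, alignof = 8
64 − 56 = 8

8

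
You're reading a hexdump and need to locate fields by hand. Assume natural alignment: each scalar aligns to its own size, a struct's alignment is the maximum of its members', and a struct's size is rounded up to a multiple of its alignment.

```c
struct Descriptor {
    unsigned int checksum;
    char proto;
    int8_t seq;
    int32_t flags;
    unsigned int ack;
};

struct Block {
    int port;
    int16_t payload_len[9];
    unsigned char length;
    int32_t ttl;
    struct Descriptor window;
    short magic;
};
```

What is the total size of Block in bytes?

Descriptor: 0..4  checksum  (4B, 4-aligned); 4..5  proto  (1B, 1-aligned); 5..6  seq  (1B, 1-aligned); 6..8  -- padding (2B); 8..12  flags  (4B, 4-aligned); 12..16  ack  (4B, 4-aligned); sizeof = 16, alignof = 4
0..4  port  (4B, 4-aligned)
4..22  payload_len  (18B, 2-aligned)
22..23  length  (1B, 1-aligned)
23..24  -- padding (1B)
24..28  ttl  (4B, 4-aligned)
28..44  window  (16B, 4-aligned)
44..46  magic  (2B, 2-aligned)
46..48  -- tail padding (2B)
sizeof = 48, alignof = 4

48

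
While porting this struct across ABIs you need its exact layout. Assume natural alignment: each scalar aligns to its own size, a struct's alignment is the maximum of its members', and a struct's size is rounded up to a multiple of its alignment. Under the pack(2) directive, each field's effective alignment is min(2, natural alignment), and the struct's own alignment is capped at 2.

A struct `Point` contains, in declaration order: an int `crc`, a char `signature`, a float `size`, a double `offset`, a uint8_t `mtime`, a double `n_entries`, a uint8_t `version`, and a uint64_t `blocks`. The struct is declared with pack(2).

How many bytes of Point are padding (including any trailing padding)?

3

crc at 0 (size 4, align 2) → ends 4
signature at 4 (size 1, align 1) → ends 5
pad 1 to align 2 for size
size at 6 (size 4, align 2) → ends 10
offset at 10 (size 8, align 2) → ends 18
mtime at 18 (size 1, align 1) → ends 19
pad 1 to align 2 for n_entries
n_entries at 20 (size 8, align 2) → ends 28
version at 28 (size 1, align 1) → ends 29
pad 1 to align 2 for blocks
blocks at 30 (size 8, align 2) → ends 38
total 38 bytes, alignment 2
data bytes 35, size 38 → padding 3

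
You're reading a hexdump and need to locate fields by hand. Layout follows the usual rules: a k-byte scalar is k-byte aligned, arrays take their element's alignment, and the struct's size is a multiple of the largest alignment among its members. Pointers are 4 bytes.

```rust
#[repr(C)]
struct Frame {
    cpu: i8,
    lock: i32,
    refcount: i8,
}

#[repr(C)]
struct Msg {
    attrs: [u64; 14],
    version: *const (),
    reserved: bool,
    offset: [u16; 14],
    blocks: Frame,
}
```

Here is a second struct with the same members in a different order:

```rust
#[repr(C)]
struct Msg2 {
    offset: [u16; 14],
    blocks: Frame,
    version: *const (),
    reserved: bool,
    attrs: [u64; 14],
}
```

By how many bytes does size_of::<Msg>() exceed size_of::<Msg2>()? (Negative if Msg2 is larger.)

0

Frame: @0: cpu [1B, align 1] → 1; +3 pad (align 4); @4: lock [4B, align 4] → 8; @8: refcount [1B, align 1] → 9; +3 tail pad (align 4); size 12, align 4
@0: attrs [112B, align 8] → 112
@112: version [4B, align 4] → 116
@116: reserved [1B, align 1] → 117
+1 pad (align 2)
@118: offset [28B, align 2] → 146
+2 pad (align 4)
@148: blocks [12B, align 4] → 160
size 160, align 8
— Msg2 —
@0: offset [28B, align 2] → 28
@28: blocks [12B, align 4] → 40
@40: version [4B, align 4] → 44
@44: reserved [1B, align 1] → 45
+3 pad (align 8)
@48: attrs [112B, align 8] → 160
size 160, align 8
160 − 160 = 0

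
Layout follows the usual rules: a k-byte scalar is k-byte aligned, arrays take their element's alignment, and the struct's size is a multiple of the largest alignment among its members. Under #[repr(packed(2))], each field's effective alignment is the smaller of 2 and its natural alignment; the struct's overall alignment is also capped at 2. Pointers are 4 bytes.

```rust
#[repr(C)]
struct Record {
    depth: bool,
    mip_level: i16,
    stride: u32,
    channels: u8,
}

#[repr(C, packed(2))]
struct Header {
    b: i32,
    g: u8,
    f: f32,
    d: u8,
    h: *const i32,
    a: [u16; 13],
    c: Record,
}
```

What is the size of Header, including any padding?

Record: depth at 0 (size 1, align 1) → ends 1; pad 1 to align 2 for mip_level; mip_level at 2 (size 2, align 2) → ends 4; stride at 4 (size 4, align 4) → ends 8; channels at 8 (size 1, align 1) → ends 9; tail pad 3 to reach multiple of 4; total 12 bytes, alignment 4
b at 0 (size 4, align 2) → ends 4
g at 4 (size 1, align 1) → ends 5
pad 1 to align 2 for f
f at 6 (size 4, align 2) → ends 10
d at 10 (size 1, align 1) → ends 11
pad 1 to align 2 for h
h at 12 (size 4, align 2) → ends 16
a at 16 (size 26, align 2) → ends 42
c at 42 (size 12, align 2) → ends 54
total 54 bytes, alignment 2

54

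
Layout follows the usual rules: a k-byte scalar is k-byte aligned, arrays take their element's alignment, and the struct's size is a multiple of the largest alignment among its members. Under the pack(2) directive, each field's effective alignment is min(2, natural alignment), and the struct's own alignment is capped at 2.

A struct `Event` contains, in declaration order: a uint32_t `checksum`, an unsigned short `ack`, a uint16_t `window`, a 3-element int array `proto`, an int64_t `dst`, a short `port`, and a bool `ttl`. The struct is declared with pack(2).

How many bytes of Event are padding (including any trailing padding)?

@0: checksum [4B, align 2] → 4
@4: ack [2B, align 2] → 6
@6: window [2B, align 2] → 8
@8: proto [12B, align 2] → 20
@20: dst [8B, align 2] → 28
@28: port [2B, align 2] → 30
@30: ttl [1B, align 1] → 31
+1 tail pad (align 2)
size 32, align 2
data bytes 31, size 32 → padding 1

1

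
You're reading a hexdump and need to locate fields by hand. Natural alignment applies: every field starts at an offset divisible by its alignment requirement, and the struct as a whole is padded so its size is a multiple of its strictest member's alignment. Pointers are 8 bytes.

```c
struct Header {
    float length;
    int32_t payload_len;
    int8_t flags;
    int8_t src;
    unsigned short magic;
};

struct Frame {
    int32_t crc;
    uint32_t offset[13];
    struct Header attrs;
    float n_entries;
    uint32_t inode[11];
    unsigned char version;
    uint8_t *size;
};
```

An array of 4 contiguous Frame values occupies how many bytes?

512

Header: 0..4  length  (4B, 4-aligned); 4..8  payload_len  (4B, 4-aligned); 8..9  flags  (1B, 1-aligned); 9..10  src  (1B, 1-aligned); 10..12  magic  (2B, 2-aligned); sizeof = 12, alignof = 4
0..4  crc  (4B, 4-aligned)
4..56  offset  (52B, 4-aligned)
56..68  attrs  (12B, 4-aligned)
68..72  n_entries  (4B, 4-aligned)
72..116  inode  (44B, 4-aligned)
116..117  version  (1B, 1-aligned)
117..120  -- padding (3B)
120..128  size  (8B, 8-aligned)
sizeof = 128, alignof = 8
array of 4: 4 × 128 = 512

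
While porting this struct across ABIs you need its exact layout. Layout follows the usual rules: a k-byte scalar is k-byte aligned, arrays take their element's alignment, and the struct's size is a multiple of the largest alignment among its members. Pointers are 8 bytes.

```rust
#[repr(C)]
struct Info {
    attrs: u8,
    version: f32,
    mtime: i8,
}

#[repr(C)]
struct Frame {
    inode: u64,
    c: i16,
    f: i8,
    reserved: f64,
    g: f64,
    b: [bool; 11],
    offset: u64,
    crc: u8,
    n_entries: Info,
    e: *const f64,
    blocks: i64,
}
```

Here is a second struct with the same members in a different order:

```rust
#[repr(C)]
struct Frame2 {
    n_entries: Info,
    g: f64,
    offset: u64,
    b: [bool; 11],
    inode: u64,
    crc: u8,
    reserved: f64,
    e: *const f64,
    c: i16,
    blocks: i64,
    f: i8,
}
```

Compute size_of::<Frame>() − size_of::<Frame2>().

Info: @0: attrs [1B, align 1] → 1; +3 pad (align 4); @4: version [4B, align 4] → 8; @8: mtime [1B, align 1] → 9; +3 tail pad (align 4); size 12, align 4
@0: inode [8B, align 8] → 8
@8: c [2B, align 2] → 10
@10: f [1B, align 1] → 11
+5 pad (align 8)
@16: reserved [8B, align 8] → 24
@24: g [8B, align 8] → 32
@32: b [11B, align 1] → 43
+5 pad (align 8)
@48: offset [8B, align 8] → 56
@56: crc [1B, align 1] → 57
+3 pad (align 4)
@60: n_entries [12B, align 4] → 72
@72: e [8B, align 8] → 80
@80: blocks [8B, align 8] → 88
size 88, align 8
— Frame2 —
@0: n_entries [12B, align 4] → 12
+4 pad (align 8)
@16: g [8B, align 8] → 24
@24: offset [8B, align 8] → 32
@32: b [11B, align 1] → 43
+5 pad (align 8)
@48: inode [8B, align 8] → 56
@56: crc [1B, align 1] → 57
+7 pad (align 8)
@64: reserved [8B, align 8] → 72
@72: e [8B, align 8] → 80
@80: c [2B, align 2] → 82
+6 pad (align 8)
@88: blocks [8B, align 8] → 96
@96: f [1B, align 1] → 97
+7 tail pad (align 8)
size 104, align 8
88 − 104 = -16

-16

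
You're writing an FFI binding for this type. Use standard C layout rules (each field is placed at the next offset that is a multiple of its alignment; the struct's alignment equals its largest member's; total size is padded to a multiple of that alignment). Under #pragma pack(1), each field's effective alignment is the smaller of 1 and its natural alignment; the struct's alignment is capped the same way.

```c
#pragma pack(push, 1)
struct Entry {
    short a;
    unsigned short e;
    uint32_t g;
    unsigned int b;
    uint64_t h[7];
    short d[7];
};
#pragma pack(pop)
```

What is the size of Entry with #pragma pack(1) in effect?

0..2  a  (2B, 1-aligned)
2..4  e  (2B, 1-aligned)
4..8  g  (4B, 1-aligned)
8..12  b  (4B, 1-aligned)
12..68  h  (56B, 1-aligned)
68..82  d  (14B, 1-aligned)
sizeof = 82, alignof = 1

82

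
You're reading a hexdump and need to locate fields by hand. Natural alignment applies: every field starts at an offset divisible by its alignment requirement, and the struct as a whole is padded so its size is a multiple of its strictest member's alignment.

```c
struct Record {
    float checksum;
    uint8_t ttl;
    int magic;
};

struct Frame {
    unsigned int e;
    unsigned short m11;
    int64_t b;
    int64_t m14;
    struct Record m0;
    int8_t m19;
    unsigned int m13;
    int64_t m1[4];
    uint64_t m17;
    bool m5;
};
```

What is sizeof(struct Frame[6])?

576

Record: @0: checksum [4B, align 4] → 4; @4: ttl [1B, align 1] → 5; +3 pad (align 4); @8: magic [4B, align 4] → 12; size 12, align 4
@0: e [4B, align 4] → 4
@4: m11 [2B, align 2] → 6
+2 pad (align 8)
@8: b [8B, align 8] → 16
@16: m14 [8B, align 8] → 24
@24: m0 [12B, align 4] → 36
@36: m19 [1B, align 1] → 37
+3 pad (align 4)
@40: m13 [4B, align 4] → 44
+4 pad (align 8)
@48: m1 [32B, align 8] → 80
@80: m17 [8B, align 8] → 88
@88: m5 [1B, align 1] → 89
+7 tail pad (align 8)
size 96, align 8
array of 6: 6 × 96 = 576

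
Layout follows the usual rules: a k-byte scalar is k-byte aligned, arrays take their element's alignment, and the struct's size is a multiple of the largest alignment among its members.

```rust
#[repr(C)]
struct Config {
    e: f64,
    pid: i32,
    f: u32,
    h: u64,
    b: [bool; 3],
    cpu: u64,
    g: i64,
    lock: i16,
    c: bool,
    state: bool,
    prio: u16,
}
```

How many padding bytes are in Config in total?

0..8  e  (8B, 8-aligned)
8..12  pid  (4B, 4-aligned)
12..16  f  (4B, 4-aligned)
16..24  h  (8B, 8-aligned)
24..27  b  (3B, 1-aligned)
27..32  -- padding (5B)
32..40  cpu  (8B, 8-aligned)
40..48  g  (8B, 8-aligned)
48..50  lock  (2B, 2-aligned)
50..51  c  (1B, 1-aligned)
51..52  state  (1B, 1-aligned)
52..54  prio  (2B, 2-aligned)
54..56  -- tail padding (2B)
sizeof = 56, alignof = 8
data bytes 49, size 56 → padding 7

7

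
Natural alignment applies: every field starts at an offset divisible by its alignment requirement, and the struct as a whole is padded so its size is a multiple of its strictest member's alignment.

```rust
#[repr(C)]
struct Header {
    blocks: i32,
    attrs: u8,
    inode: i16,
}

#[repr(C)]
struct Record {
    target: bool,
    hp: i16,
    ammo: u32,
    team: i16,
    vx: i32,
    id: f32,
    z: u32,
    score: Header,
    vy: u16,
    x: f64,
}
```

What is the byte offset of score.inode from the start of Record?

30

Header: @0: blocks [4B, align 4] → 4; @4: attrs [1B, align 1] → 5; +1 pad (align 2); @6: inode [2B, align 2] → 8; size 8, align 4
@0: target [1B, align 1] → 1
+1 pad (align 2)
@2: hp [2B, align 2] → 4
@4: ammo [4B, align 4] → 8
@8: team [2B, align 2] → 10
+2 pad (align 4)
@12: vx [4B, align 4] → 16
@16: id [4B, align 4] → 20
@20: z [4B, align 4] → 24
@24: score [8B, align 4] → 32
within Header: inode at 6
24 + 6 = 30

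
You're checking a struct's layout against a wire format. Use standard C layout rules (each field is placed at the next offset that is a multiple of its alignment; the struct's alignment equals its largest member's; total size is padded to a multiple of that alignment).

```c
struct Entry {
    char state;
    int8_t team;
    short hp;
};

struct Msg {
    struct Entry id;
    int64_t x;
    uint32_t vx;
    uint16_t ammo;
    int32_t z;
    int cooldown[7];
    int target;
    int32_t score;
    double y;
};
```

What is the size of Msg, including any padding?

Entry: 0..1  state  (1B, 1-aligned); 1..2  team  (1B, 1-aligned); 2..4  hp  (2B, 2-aligned); sizeof = 4, alignof = 2
0..4  id  (4B, 2-aligned)
4..8  -- padding (4B)
8..16  x  (8B, 8-aligned)
16..20  vx  (4B, 4-aligned)
20..22  ammo  (2B, 2-aligned)
22..24  -- padding (2B)
24..28  z  (4B, 4-aligned)
28..56  cooldown  (28B, 4-aligned)
56..60  target  (4B, 4-aligned)
60..64  score  (4B, 4-aligned)
64..72  y  (8B, 8-aligned)
sizeof = 72, alignof = 8

72 bytes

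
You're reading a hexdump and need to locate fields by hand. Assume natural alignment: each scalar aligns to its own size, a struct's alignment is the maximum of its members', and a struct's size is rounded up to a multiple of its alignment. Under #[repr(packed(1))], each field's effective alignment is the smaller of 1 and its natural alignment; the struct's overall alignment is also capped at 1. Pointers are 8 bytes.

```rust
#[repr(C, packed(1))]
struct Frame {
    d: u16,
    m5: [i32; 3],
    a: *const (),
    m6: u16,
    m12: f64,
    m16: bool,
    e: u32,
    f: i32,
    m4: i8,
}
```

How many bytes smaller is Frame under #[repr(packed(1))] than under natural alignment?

14

natural layout:
  0..2  d  (2B, 2-aligned)
  2..4  -- padding (2B)
  4..16  m5  (12B, 4-aligned)
  16..24  a  (8B, 8-aligned)
  24..26  m6  (2B, 2-aligned)
  26..32  -- padding (6B)
  32..40  m12  (8B, 8-aligned)
  40..41  m16  (1B, 1-aligned)
  41..44  -- padding (3B)
  44..48  e  (4B, 4-aligned)
  48..52  f  (4B, 4-aligned)
  52..53  m4  (1B, 1-aligned)
  53..56  -- tail padding (3B)
  sizeof = 56, alignof = 8
packed(1) layout:
  0..2  d  (2B, 1-aligned)
  2..14  m5  (12B, 1-aligned)
  14..22  a  (8B, 1-aligned)
  22..24  m6  (2B, 1-aligned)
  24..32  m12  (8B, 1-aligned)
  32..33  m16  (1B, 1-aligned)
  33..37  e  (4B, 1-aligned)
  37..41  f  (4B, 1-aligned)
  41..42  m4  (1B, 1-aligned)
  sizeof = 42, alignof = 1
56 − 42 = 14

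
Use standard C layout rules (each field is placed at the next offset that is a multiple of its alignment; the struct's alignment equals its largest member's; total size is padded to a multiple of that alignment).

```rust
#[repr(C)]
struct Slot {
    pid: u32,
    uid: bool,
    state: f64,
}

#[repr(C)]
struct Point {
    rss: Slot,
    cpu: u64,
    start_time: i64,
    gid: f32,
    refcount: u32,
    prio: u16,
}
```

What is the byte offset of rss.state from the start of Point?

8

Slot: 0..4  pid  (4B, 4-aligned); 4..5  uid  (1B, 1-aligned); 5..8  -- padding (3B); 8..16  state  (8B, 8-aligned); sizeof = 16, alignof = 8
0..16  rss  (16B, 8-aligned)
within Slot: state at 8
0 + 8 = 8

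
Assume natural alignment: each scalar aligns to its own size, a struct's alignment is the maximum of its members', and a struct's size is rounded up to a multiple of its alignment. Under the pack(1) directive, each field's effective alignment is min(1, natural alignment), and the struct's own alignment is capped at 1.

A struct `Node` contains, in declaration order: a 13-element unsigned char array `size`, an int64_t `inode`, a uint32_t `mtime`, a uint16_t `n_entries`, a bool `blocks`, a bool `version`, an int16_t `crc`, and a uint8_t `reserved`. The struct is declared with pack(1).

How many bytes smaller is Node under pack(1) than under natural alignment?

8

natural layout:
  size at 0 (size 13, align 1) → ends 13
  pad 3 to align 8 for inode
  inode at 16 (size 8, align 8) → ends 24
  mtime at 24 (size 4, align 4) → ends 28
  n_entries at 28 (size 2, align 2) → ends 30
  blocks at 30 (size 1, align 1) → ends 31
  version at 31 (size 1, align 1) → ends 32
  crc at 32 (size 2, align 2) → ends 34
  reserved at 34 (size 1, align 1) → ends 35
  tail pad 5 to reach multiple of 8
  total 40 bytes, alignment 8
packed(1) layout:
  size at 0 (size 13, align 1) → ends 13
  inode at 13 (size 8, align 1) → ends 21
  mtime at 21 (size 4, align 1) → ends 25
  n_entries at 25 (size 2, align 1) → ends 27
  blocks at 27 (size 1, align 1) → ends 28
  version at 28 (size 1, align 1) → ends 29
  crc at 29 (size 2, align 1) → ends 31
  reserved at 31 (size 1, align 1) → ends 32
  total 32 bytes, alignment 1
40 − 32 = 8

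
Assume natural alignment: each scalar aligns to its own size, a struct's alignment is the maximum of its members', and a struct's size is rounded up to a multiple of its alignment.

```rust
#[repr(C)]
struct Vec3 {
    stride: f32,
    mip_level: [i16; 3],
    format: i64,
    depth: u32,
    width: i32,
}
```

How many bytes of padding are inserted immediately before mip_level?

stride at 0 (size 4, align 4) → ends 4
mip_level at 4 (size 6, align 2) → ends 10

0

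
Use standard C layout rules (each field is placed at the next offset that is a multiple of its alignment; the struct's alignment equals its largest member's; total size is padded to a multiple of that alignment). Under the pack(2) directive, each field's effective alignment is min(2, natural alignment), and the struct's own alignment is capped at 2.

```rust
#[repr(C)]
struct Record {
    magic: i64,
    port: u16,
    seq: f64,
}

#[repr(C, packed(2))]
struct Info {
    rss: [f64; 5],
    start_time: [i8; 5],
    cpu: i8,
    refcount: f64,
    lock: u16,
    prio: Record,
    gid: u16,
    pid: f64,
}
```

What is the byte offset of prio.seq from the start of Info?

Record: @0: magic [8B, align 8] → 8; @8: port [2B, align 2] → 10; +6 pad (align 8); @16: seq [8B, align 8] → 24; size 24, align 8
@0: rss [40B, align 2] → 40
@40: start_time [5B, align 1] → 45
@45: cpu [1B, align 1] → 46
@46: refcount [8B, align 2] → 54
@54: lock [2B, align 2] → 56
@56: prio [24B, align 2] → 80
within Record: seq at 16
56 + 16 = 72

72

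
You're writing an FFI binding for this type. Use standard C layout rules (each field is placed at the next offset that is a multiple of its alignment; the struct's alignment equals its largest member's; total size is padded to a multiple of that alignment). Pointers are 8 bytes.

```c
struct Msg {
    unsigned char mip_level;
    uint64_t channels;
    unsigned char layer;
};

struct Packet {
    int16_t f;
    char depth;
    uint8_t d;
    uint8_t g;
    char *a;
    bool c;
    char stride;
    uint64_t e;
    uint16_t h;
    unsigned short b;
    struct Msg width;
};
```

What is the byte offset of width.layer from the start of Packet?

Msg: @0: mip_level [1B, align 1] → 1; +7 pad (align 8); @8: channels [8B, align 8] → 16; @16: layer [1B, align 1] → 17; +7 tail pad (align 8); size 24, align 8
@0: f [2B, align 2] → 2
@2: depth [1B, align 1] → 3
@3: d [1B, align 1] → 4
@4: g [1B, align 1] → 5
+3 pad (align 8)
@8: a [8B, align 8] → 16
@16: c [1B, align 1] → 17
@17: stride [1B, align 1] → 18
+6 pad (align 8)
@24: e [8B, align 8] → 32
@32: h [2B, align 2] → 34
@34: b [2B, align 2] → 36
+4 pad (align 8)
@40: width [24B, align 8] → 64
within Msg: layer at 16
40 + 16 = 56

56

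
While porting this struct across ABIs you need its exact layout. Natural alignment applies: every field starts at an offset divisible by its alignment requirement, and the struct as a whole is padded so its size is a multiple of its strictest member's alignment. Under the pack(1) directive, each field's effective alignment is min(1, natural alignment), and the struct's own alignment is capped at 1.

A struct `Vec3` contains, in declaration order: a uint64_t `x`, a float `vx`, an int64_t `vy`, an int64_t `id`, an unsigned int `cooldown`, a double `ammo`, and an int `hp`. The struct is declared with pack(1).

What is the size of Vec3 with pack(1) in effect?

44

0..8  x  (8B, 1-aligned)
8..12  vx  (4B, 1-aligned)
12..20  vy  (8B, 1-aligned)
20..28  id  (8B, 1-aligned)
28..32  cooldown  (4B, 1-aligned)
32..40  ammo  (8B, 1-aligned)
40..44  hp  (4B, 1-aligned)
sizeof = 44, alignof = 1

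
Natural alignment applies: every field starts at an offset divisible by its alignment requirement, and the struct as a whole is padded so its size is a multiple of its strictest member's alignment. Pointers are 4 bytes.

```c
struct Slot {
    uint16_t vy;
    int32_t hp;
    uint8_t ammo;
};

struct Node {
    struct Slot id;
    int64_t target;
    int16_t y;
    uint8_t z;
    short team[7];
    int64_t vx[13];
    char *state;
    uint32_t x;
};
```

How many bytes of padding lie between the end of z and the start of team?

1

Slot: 0..2  vy  (2B, 2-aligned); 2..4  -- padding (2B); 4..8  hp  (4B, 4-aligned); 8..9  ammo  (1B, 1-aligned); 9..12  -- tail padding (3B); sizeof = 12, alignof = 4
0..12  id  (12B, 4-aligned)
12..16  -- padding (4B)
16..24  target  (8B, 8-aligned)
24..26  y  (2B, 2-aligned)
26..27  z  (1B, 1-aligned)
27..28  -- padding (1B)
28..42  team  (14B, 2-aligned)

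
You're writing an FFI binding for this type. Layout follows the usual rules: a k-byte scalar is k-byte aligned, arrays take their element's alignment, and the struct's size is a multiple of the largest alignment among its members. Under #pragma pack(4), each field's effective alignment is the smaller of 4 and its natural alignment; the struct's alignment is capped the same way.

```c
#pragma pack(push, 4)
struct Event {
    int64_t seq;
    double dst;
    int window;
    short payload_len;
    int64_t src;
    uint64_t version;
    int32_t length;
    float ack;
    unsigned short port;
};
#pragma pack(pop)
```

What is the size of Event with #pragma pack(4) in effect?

seq at 0 (size 8, align 4) → ends 8
dst at 8 (size 8, align 4) → ends 16
window at 16 (size 4, align 4) → ends 20
payload_len at 20 (size 2, align 2) → ends 22
pad 2 to align 4 for src
src at 24 (size 8, align 4) → ends 32
version at 32 (size 8, align 4) → ends 40
length at 40 (size 4, align 4) → ends 44
ack at 44 (size 4, align 4) → ends 48
port at 48 (size 2, align 2) → ends 50
tail pad 2 to reach multiple of 4
total 52 bytes, alignment 4

52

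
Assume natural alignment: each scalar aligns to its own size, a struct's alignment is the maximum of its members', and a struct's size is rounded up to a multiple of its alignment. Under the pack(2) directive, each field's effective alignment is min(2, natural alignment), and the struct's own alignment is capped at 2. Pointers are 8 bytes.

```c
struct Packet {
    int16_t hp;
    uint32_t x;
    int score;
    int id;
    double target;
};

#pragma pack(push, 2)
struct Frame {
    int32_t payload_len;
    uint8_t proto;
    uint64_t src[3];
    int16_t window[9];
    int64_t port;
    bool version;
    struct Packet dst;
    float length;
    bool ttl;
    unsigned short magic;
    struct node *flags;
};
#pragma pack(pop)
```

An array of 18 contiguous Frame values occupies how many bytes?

1764

Packet: 0..2  hp  (2B, 2-aligned); 2..4  -- padding (2B); 4..8  x  (4B, 4-aligned); 8..12  score  (4B, 4-aligned); 12..16  id  (4B, 4-aligned); 16..24  target  (8B, 8-aligned); sizeof = 24, alignof = 8
0..4  payload_len  (4B, 2-aligned)
4..5  proto  (1B, 1-aligned)
5..6  -- padding (1B)
6..30  src  (24B, 2-aligned)
30..48  window  (18B, 2-aligned)
48..56  port  (8B, 2-aligned)
56..57  version  (1B, 1-aligned)
57..58  -- padding (1B)
58..82  dst  (24B, 2-aligned)
82..86  length  (4B, 2-aligned)
86..87  ttl  (1B, 1-aligned)
87..88  -- padding (1B)
88..90  magic  (2B, 2-aligned)
90..98  flags  (8B, 2-aligned)
sizeof = 98, alignof = 2
array of 18: 18 × 98 = 1764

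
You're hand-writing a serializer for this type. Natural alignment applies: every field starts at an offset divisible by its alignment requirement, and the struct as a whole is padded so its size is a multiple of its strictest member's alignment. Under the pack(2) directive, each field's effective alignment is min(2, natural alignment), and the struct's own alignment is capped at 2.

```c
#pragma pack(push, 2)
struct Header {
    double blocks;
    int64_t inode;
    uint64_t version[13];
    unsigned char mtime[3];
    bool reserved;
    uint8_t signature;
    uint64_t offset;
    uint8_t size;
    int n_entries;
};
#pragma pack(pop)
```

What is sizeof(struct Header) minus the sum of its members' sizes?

0..8  blocks  (8B, 2-aligned)
8..16  inode  (8B, 2-aligned)
16..120  version  (104B, 2-aligned)
120..123  mtime  (3B, 1-aligned)
123..124  reserved  (1B, 1-aligned)
124..125  signature  (1B, 1-aligned)
125..126  -- padding (1B)
126..134  offset  (8B, 2-aligned)
134..135  size  (1B, 1-aligned)
135..136  -- padding (1B)
136..140  n_entries  (4B, 2-aligned)
sizeof = 140, alignof = 2
data bytes 138, size 140 → padding 2

2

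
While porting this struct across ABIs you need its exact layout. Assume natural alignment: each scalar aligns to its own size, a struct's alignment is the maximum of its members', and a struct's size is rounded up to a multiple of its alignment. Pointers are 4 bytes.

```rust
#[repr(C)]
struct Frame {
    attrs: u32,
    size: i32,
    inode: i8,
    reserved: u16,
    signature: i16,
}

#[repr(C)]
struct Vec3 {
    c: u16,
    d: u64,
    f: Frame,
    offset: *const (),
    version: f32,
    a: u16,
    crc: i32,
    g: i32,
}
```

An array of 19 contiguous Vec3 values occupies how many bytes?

Frame: 0..4  attrs  (4B, 4-aligned); 4..8  size  (4B, 4-aligned); 8..9  inode  (1B, 1-aligned); 9..10  -- padding (1B); 10..12  reserved  (2B, 2-aligned); 12..14  signature  (2B, 2-aligned); 14..16  -- tail padding (2B); sizeof = 16, alignof = 4
0..2  c  (2B, 2-aligned)
2..8  -- padding (6B)
8..16  d  (8B, 8-aligned)
16..32  f  (16B, 4-aligned)
32..36  offset  (4B, 4-aligned)
36..40  version  (4B, 4-aligned)
40..42  a  (2B, 2-aligned)
42..44  -- padding (2B)
44..48  crc  (4B, 4-aligned)
48..52  g  (4B, 4-aligned)
52..56  -- tail padding (4B)
sizeof = 56, alignof = 8
array of 19: 19 × 56 = 1064

1064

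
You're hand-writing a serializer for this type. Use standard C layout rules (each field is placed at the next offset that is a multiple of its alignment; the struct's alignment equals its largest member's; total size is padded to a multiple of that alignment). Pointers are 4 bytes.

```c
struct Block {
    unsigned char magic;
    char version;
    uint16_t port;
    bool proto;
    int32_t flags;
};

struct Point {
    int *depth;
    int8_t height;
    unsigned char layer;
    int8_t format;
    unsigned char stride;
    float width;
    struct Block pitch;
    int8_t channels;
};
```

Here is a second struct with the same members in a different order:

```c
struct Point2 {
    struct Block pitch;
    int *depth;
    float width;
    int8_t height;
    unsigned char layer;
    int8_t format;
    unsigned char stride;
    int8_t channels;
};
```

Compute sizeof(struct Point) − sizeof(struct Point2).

0

Block: magic at 0 (size 1, align 1) → ends 1; version at 1 (size 1, align 1) → ends 2; port at 2 (size 2, align 2) → ends 4; proto at 4 (size 1, align 1) → ends 5; pad 3 to align 4 for flags; flags at 8 (size 4, align 4) → ends 12; total 12 bytes, alignment 4
depth at 0 (size 4, align 4) → ends 4
height at 4 (size 1, align 1) → ends 5
layer at 5 (size 1, align 1) → ends 6
format at 6 (size 1, align 1) → ends 7
stride at 7 (size 1, align 1) → ends 8
width at 8 (size 4, align 4) → ends 12
pitch at 12 (size 12, align 4) → ends 24
channels at 24 (size 1, align 1) → ends 25
tail pad 3 to reach multiple of 4
total 28 bytes, alignment 4
— Point2 —
pitch at 0 (size 12, align 4) → ends 12
depth at 12 (size 4, align 4) → ends 16
width at 16 (size 4, align 4) → ends 20
height at 20 (size 1, align 1) → ends 21
layer at 21 (size 1, align 1) → ends 22
format at 22 (size 1, align 1) → ends 23
stride at 23 (size 1, align 1) → ends 24
channels at 24 (size 1, align 1) → ends 25
tail pad 3 to reach multiple of 4
total 28 bytes, alignment 4
28 − 28 = 0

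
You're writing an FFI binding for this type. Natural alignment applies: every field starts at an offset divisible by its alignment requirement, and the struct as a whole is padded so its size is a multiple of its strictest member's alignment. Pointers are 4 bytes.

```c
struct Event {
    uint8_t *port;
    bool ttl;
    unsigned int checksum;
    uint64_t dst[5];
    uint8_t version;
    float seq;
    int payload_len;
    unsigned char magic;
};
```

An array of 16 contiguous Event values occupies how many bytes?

1152

0..4  port  (4B, 4-aligned)
4..5  ttl  (1B, 1-aligned)
5..8  -- padding (3B)
8..12  checksum  (4B, 4-aligned)
12..16  -- padding (4B)
16..56  dst  (40B, 8-aligned)
56..57  version  (1B, 1-aligned)
57..60  -- padding (3B)
60..64  seq  (4B, 4-aligned)
64..68  payload_len  (4B, 4-aligned)
68..69  magic  (1B, 1-aligned)
69..72  -- tail padding (3B)
sizeof = 72, alignof = 8
array of 16: 16 × 72 = 1152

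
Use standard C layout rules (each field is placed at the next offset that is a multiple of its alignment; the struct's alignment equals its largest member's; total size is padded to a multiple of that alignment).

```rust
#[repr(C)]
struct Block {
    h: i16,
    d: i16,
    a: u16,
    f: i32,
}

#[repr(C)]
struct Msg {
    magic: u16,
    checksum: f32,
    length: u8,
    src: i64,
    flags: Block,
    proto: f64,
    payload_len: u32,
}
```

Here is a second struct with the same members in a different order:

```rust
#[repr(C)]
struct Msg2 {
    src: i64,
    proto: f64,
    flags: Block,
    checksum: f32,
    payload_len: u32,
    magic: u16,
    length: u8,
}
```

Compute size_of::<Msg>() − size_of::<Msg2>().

Block: @0: h [2B, align 2] → 2; @2: d [2B, align 2] → 4; @4: a [2B, align 2] → 6; +2 pad (align 4); @8: f [4B, align 4] → 12; size 12, align 4
@0: magic [2B, align 2] → 2
+2 pad (align 4)
@4: checksum [4B, align 4] → 8
@8: length [1B, align 1] → 9
+7 pad (align 8)
@16: src [8B, align 8] → 24
@24: flags [12B, align 4] → 36
+4 pad (align 8)
@40: proto [8B, align 8] → 48
@48: payload_len [4B, align 4] → 52
+4 tail pad (align 8)
size 56, align 8
— Msg2 —
@0: src [8B, align 8] → 8
@8: proto [8B, align 8] → 16
@16: flags [12B, align 4] → 28
@28: checksum [4B, align 4] → 32
@32: payload_len [4B, align 4] → 36
@36: magic [2B, align 2] → 38
@38: length [1B, align 1] → 39
+1 tail pad (align 8)
size 40, align 8
56 − 40 = 16

16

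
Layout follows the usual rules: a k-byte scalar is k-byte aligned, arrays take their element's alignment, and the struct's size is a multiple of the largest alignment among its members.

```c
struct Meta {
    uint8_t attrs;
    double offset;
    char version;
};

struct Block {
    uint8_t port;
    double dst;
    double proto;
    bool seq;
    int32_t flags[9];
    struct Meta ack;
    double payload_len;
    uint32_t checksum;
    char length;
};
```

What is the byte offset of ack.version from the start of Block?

80

Meta: attrs at 0 (size 1, align 1) → ends 1; pad 7 to align 8 for offset; offset at 8 (size 8, align 8) → ends 16; version at 16 (size 1, align 1) → ends 17; tail pad 7 to reach multiple of 8; total 24 bytes, alignment 8
port at 0 (size 1, align 1) → ends 1
pad 7 to align 8 for dst
dst at 8 (size 8, align 8) → ends 16
proto at 16 (size 8, align 8) → ends 24
seq at 24 (size 1, align 1) → ends 25
pad 3 to align 4 for flags
flags at 28 (size 36, align 4) → ends 64
ack at 64 (size 24, align 8) → ends 88
within Meta: version at 16
64 + 16 = 80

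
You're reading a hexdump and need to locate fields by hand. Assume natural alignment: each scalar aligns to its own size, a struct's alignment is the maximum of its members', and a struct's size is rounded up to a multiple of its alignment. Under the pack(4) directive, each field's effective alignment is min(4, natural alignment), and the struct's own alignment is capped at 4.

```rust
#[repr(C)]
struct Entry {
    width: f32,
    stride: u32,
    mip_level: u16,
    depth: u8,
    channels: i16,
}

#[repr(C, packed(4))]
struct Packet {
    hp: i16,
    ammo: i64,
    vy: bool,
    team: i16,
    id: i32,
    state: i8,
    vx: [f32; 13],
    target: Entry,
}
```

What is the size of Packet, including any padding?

92

Entry: 0..4  width  (4B, 4-aligned); 4..8  stride  (4B, 4-aligned); 8..10  mip_level  (2B, 2-aligned); 10..11  depth  (1B, 1-aligned); 11..12  -- padding (1B); 12..14  channels  (2B, 2-aligned); 14..16  -- tail padding (2B); sizeof = 16, alignof = 4
0..2  hp  (2B, 2-aligned)
2..4  -- padding (2B)
4..12  ammo  (8B, 4-aligned)
12..13  vy  (1B, 1-aligned)
13..14  -- padding (1B)
14..16  team  (2B, 2-aligned)
16..20  id  (4B, 4-aligned)
20..21  state  (1B, 1-aligned)
21..24  -- padding (3B)
24..76  vx  (52B, 4-aligned)
76..92  target  (16B, 4-aligned)
sizeof = 92, alignof = 4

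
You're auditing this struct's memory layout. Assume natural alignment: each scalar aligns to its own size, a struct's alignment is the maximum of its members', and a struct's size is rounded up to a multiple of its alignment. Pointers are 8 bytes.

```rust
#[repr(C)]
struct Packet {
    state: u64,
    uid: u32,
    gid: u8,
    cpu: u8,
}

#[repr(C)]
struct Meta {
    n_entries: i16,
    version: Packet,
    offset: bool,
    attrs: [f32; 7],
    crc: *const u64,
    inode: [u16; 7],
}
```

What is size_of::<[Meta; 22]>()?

Packet: 0..8  state  (8B, 8-aligned); 8..12  uid  (4B, 4-aligned); 12..13  gid  (1B, 1-aligned); 13..14  cpu  (1B, 1-aligned); 14..16  -- tail padding (2B); sizeof = 16, alignof = 8
0..2  n_entries  (2B, 2-aligned)
2..8  -- padding (6B)
8..24  version  (16B, 8-aligned)
24..25  offset  (1B, 1-aligned)
25..28  -- padding (3B)
28..56  attrs  (28B, 4-aligned)
56..64  crc  (8B, 8-aligned)
64..78  inode  (14B, 2-aligned)
78..80  -- tail padding (2B)
sizeof = 80, alignof = 8
array of 22: 22 × 80 = 1760

1760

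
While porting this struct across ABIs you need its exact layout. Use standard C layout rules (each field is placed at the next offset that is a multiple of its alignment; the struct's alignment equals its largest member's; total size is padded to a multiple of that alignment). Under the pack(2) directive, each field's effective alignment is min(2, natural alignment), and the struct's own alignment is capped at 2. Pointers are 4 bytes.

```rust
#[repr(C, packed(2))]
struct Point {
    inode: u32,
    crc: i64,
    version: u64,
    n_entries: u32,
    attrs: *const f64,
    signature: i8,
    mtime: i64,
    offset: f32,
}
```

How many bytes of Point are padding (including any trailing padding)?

inode at 0 (size 4, align 2) → ends 4
crc at 4 (size 8, align 2) → ends 12
version at 12 (size 8, align 2) → ends 20
n_entries at 20 (size 4, align 2) → ends 24
attrs at 24 (size 4, align 2) → ends 28
signature at 28 (size 1, align 1) → ends 29
pad 1 to align 2 for mtime
mtime at 30 (size 8, align 2) → ends 38
offset at 38 (size 4, align 2) → ends 42
total 42 bytes, alignment 2
data bytes 41, size 42 → padding 1

1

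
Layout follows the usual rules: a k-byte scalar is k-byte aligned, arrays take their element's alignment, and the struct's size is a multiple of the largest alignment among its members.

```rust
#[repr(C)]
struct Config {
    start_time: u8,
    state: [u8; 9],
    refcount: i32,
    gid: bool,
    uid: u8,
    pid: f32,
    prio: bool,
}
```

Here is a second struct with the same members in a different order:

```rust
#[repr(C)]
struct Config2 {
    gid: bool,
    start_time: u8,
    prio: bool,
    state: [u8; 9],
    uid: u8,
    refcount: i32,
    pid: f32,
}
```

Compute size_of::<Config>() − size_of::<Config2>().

4

@0: start_time [1B, align 1] → 1
@1: state [9B, align 1] → 10
+2 pad (align 4)
@12: refcount [4B, align 4] → 16
@16: gid [1B, align 1] → 17
@17: uid [1B, align 1] → 18
+2 pad (align 4)
@20: pid [4B, align 4] → 24
@24: prio [1B, align 1] → 25
+3 tail pad (align 4)
size 28, align 4
— Config2 —
@0: gid [1B, align 1] → 1
@1: start_time [1B, align 1] → 2
@2: prio [1B, align 1] → 3
@3: state [9B, align 1] → 12
@12: uid [1B, align 1] → 13
+3 pad (align 4)
@16: refcount [4B, align 4] → 20
@20: pid [4B, align 4] → 24
size 24, align 4
28 − 24 = 4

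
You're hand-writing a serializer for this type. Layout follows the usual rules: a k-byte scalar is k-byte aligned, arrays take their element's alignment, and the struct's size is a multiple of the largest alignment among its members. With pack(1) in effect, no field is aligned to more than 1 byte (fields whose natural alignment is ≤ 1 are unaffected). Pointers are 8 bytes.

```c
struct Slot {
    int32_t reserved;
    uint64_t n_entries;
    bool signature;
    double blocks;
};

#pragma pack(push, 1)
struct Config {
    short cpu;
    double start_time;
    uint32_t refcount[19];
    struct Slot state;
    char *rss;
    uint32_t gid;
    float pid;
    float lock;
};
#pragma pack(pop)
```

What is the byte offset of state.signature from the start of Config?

102

Slot: 0..4  reserved  (4B, 4-aligned); 4..8  -- padding (4B); 8..16  n_entries  (8B, 8-aligned); 16..17  signature  (1B, 1-aligned); 17..24  -- padding (7B); 24..32  blocks  (8B, 8-aligned); sizeof = 32, alignof = 8
0..2  cpu  (2B, 1-aligned)
2..10  start_time  (8B, 1-aligned)
10..86  refcount  (76B, 1-aligned)
86..118  state  (32B, 1-aligned)
within Slot: signature at 16
86 + 16 = 102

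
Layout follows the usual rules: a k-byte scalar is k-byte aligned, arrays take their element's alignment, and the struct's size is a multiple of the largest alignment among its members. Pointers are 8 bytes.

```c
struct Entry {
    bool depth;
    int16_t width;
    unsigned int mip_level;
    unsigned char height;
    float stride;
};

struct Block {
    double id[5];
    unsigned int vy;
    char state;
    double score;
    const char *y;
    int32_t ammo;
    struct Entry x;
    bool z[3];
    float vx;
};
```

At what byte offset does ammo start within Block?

64

Entry: @0: depth [1B, align 1] → 1; +1 pad (align 2); @2: width [2B, align 2] → 4; @4: mip_level [4B, align 4] → 8; @8: height [1B, align 1] → 9; +3 pad (align 4); @12: stride [4B, align 4] → 16; size 16, align 4
@0: id [40B, align 8] → 40
@40: vy [4B, align 4] → 44
@44: state [1B, align 1] → 45
+3 pad (align 8)
@48: score [8B, align 8] → 56
@56: y [8B, align 8] → 64
@64: ammo [4B, align 4] → 68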